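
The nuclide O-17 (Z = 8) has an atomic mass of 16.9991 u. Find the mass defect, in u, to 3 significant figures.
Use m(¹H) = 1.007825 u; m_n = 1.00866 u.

0.141 u

With 8 protons and 9 neutrons (A = 17):
Total constituent mass: 8 × 1.007825 + 9 × 1.00866 = 17.140540 u
Δm = 17.140540 − 16.9991 = 0.141440 u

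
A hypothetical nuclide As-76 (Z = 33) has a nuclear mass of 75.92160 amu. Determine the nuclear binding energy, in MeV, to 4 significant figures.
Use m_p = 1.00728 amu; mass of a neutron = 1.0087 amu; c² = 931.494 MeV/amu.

645.3 MeV

Total constituent mass: 33 × 1.00728 + 43 × 1.0087 = 76.61434 amu
Δm = 76.61434 − 75.92160 = 0.69274 amu
Converting to energy: 0.69274 amu × 931.494 MeV/amu = 645.283 MeV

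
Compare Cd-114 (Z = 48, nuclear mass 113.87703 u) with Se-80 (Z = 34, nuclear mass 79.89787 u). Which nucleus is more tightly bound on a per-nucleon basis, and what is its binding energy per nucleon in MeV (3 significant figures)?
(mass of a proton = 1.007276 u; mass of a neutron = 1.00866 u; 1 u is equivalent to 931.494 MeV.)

Cd-114: Σm = 48(1.007276) + 66(1.00866) = 114.920808 u; Δm = 1.043778 u; E_B = 972.27 MeV; E_B/A = 8.529 MeV
Se-80: Σm = 34(1.007276) + 46(1.00866) = 80.645744 u; Δm = 0.747874 u; E_B = 696.64 MeV; E_B/A = 8.708 MeV
Se-80 has the higher binding energy per nucleon, so it is the more tightly bound nucleus.

Se-80; 8.71 MeV/nucleon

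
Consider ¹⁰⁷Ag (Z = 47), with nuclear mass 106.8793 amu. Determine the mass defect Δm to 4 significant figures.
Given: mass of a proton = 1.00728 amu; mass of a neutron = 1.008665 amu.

Z = 47, so N = A − Z = 107 − 47 = 60.
Σm = 47·m_p + 60·m_n = 47.34216 + 60.519900 = 107.862060 amu
Mass defect Δm = 107.862060 − 106.8793 = 0.982760 amu

0.9828 amu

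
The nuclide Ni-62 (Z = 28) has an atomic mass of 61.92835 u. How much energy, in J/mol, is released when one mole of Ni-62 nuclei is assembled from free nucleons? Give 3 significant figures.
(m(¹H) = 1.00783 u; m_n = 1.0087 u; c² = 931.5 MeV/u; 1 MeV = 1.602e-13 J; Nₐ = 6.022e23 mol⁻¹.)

5.27e+13 J/mol

The nucleus contains 28 protons and 62 − 28 = 34 neutrons.
Mass of separated nucleons = 28(1.00783) + 34(1.0087) = 28.21924 + 34.2958 = 62.51504 u
The mass defect is 62.51504 − 61.92835 = 0.58669 u.
E_B = 0.58669 × 931.5 = 546.502 MeV
Per nucleus in joules: 546.502 MeV × 1.602e-13 J/MeV = 8.7550e-11 J
Per mole: 8.7550e-11 J × 6.022e23 mol⁻¹ = 5.2723e+13 J/mol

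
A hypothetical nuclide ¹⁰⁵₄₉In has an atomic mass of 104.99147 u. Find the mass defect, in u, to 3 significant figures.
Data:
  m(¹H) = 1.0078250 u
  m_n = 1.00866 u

Total constituent mass: 49 × 1.0078250 + 56 × 1.00866 = 105.8683850 u
Δm = 105.8683850 − 104.99147 = 0.8769150 u

0.877 u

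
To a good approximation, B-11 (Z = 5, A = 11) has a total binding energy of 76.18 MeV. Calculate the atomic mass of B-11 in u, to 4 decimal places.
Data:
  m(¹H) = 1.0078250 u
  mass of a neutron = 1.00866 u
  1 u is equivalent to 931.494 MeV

Mass defect = 76.18 MeV / (931.494 MeV/u) = 0.081783 u
Constituent mass = 5(1.0078250) + 6(1.00866) = 11.0910850 u
Atomic mass = 11.0910850 − 0.081783 = 11.0093020 u ≈ 11.0093 u (to 4 decimal places)

11.0093 u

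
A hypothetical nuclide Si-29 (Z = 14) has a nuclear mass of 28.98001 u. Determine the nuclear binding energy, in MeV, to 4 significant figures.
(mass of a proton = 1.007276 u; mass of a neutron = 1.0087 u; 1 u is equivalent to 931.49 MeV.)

Σm = 14·m_p + 15·m_n = 14.101864 + 15.1305 = 29.232364 u
Δm = 29.232364 − 28.98001 = 0.252354 u
Converting to energy: 0.252354 u × 931.49 MeV/u = 235.065 MeV

235.1 MeV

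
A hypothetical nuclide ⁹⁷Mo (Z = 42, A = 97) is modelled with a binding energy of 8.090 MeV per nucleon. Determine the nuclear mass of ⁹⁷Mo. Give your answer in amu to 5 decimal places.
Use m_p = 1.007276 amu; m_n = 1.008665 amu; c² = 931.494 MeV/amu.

96.93972 amu

Total binding energy = 97 × 8.090 = 784.730 MeV
Mass defect = 784.730 MeV / (931.494 MeV/amu) = 0.8424424 amu
Constituent mass = 42(1.007276) + 55(1.008665) = 97.782167 amu
Nuclear mass = 97.782167 − 0.8424424 = 96.9397246 amu ≈ 96.93972 amu (to 5 decimal places)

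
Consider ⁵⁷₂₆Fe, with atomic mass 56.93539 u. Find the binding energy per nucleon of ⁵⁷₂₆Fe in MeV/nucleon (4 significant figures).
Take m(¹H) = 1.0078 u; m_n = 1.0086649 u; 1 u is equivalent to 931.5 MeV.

8.760 MeV/nucleon

Total constituent mass: 26 × 1.0078 + 31 × 1.0086649 = 57.4714119 u
Δm = 57.4714119 − 56.93539 = 0.5360219 u
Converting to energy: 0.5360219 u × 931.5 MeV/u = 499.304 MeV
BE/A = 499.304 MeV / 57 = 8.760 MeV/nucleon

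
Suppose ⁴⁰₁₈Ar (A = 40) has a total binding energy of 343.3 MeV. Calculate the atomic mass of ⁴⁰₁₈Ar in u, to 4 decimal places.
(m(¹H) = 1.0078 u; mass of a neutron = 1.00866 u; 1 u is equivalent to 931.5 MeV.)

39.9624 u

Mass defect = 343.3 MeV / (931.5 MeV/u) = 0.368545 u
Constituent mass = 18(1.0078) + 22(1.00866) = 40.33092 u
Atomic mass = 40.33092 − 0.368545 = 39.962375 u ≈ 39.9624 u (to 4 decimal places)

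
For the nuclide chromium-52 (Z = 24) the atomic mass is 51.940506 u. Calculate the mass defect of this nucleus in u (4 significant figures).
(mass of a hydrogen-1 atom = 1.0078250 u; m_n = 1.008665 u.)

0.4899 u

Total constituent mass: 24 × 1.0078250 + 28 × 1.008665 = 52.4304200 u
The mass defect is 52.4304200 − 51.940506 = 0.4899140 u.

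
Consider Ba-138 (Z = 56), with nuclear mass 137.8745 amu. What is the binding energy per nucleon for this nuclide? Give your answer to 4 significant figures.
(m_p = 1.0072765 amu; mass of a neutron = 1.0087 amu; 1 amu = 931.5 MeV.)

The nucleus contains 56 protons and 138 − 56 = 82 neutrons.
Total constituent mass: 56 × 1.0072765 + 82 × 1.0087 = 139.1208840 amu
The mass defect is 139.1208840 − 137.8745 = 1.2463840 amu.
Binding energy = Δm·c² = 1.2463840 × 931.5 MeV/amu = 1161.01 MeV
Dividing by A = 138 gives 8.413 MeV per nucleon.

8.413 MeV/nucleon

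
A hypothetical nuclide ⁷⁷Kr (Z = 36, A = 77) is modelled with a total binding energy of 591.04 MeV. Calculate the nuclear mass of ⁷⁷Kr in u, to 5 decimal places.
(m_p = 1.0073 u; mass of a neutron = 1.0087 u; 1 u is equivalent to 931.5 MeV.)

76.98500 u

Mass defect = 591.04 MeV / (931.5 MeV/u) = 0.6345035 u
Constituent mass = 36(1.0073) + 41(1.0087) = 77.6195 u
Nuclear mass = 77.6195 − 0.6345035 = 76.9849965 u ≈ 76.98500 u (to 5 decimal places)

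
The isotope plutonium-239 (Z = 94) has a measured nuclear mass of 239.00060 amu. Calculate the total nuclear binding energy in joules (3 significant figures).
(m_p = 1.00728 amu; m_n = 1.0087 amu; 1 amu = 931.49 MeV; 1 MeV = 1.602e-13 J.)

2.90e-10 J

Σm = 94·m_p + 145·m_n = 94.68432 + 146.2615 = 240.94582 amu
Δm = 240.94582 − 239.00060 = 1.94522 amu
Converting to energy: 1.94522 amu × 931.49 MeV/amu = 1811.95 MeV
In joules: 1811.95 MeV × 1.602e-13 J/MeV = 2.9027e-10 J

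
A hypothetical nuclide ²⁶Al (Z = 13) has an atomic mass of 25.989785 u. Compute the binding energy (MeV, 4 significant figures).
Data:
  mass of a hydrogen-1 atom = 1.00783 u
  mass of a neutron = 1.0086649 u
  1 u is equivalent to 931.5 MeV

209.3 MeV

With 13 protons and 13 neutrons (A = 26):
Mass of separated nucleons = 13(1.00783) + 13(1.0086649) = 13.10179 + 13.1126437 = 26.2144337 u
The mass defect is 26.2144337 − 25.989785 = 0.2246487 u.
E_B = 0.2246487 × 931.5 = 209.260 MeV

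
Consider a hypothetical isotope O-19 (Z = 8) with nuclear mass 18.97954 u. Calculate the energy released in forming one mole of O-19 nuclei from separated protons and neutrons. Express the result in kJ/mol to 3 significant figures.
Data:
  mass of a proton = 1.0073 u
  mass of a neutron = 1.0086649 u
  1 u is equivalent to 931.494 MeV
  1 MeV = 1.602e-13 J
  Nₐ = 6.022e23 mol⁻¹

Total constituent mass: 8 × 1.0073 + 11 × 1.0086649 = 19.1537139 u
The mass defect is 19.1537139 − 18.97954 = 0.1741739 u.
Binding energy = Δm·c² = 0.1741739 × 931.494 MeV/u = 162.242 MeV
Per nucleus in joules: 162.242 MeV × 1.602e-13 J/MeV = 2.5991e-11 J
Per mole: 2.5991e-11 J × 6.022e23 mol⁻¹ = 1.5652e+13 J/mol

1.57e+10 kJ/mol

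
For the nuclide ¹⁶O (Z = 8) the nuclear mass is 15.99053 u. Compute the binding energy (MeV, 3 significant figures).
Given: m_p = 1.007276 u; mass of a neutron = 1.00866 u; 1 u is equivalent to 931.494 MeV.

128 MeV

Mass of separated nucleons = 8(1.007276) + 8(1.00866) = 8.058208 + 8.06928 = 16.127488 u
Mass defect Δm = 16.127488 − 15.99053 = 0.136958 u
Binding energy = Δm·c² = 0.136958 × 931.494 MeV/u = 127.576 MeV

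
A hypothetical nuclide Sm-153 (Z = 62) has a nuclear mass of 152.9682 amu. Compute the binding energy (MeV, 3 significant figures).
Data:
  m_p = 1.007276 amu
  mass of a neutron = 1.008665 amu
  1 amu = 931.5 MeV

1180 MeV

Mass of separated nucleons = 62(1.007276) + 91(1.008665) = 62.451112 + 91.788515 = 154.239627 amu
Mass defect Δm = 154.239627 − 152.9682 = 1.271427 amu
Binding energy = Δm·c² = 1.271427 × 931.5 MeV/amu = 1184.33 MeV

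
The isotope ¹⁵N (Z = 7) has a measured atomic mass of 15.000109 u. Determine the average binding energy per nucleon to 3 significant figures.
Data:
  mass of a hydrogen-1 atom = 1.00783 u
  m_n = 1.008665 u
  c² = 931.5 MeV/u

7.70 MeV/nucleon

Total constituent mass: 7 × 1.00783 + 8 × 1.008665 = 15.124130 u
Δm = 15.124130 − 15.000109 = 0.124021 u
Converting to energy: 0.124021 u × 931.5 MeV/u = 115.526 MeV
BE/A = 115.526 MeV / 15 = 7.702 MeV/nucleon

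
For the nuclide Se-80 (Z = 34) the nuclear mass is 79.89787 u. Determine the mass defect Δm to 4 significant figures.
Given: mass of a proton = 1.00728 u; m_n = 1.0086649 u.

The nucleus contains 34 protons and 80 − 34 = 46 neutrons.
Mass of separated nucleons = 34(1.00728) + 46(1.0086649) = 34.24752 + 46.3985854 = 80.6461054 u
Δm = 80.6461054 − 79.89787 = 0.7482354 u

0.7482 u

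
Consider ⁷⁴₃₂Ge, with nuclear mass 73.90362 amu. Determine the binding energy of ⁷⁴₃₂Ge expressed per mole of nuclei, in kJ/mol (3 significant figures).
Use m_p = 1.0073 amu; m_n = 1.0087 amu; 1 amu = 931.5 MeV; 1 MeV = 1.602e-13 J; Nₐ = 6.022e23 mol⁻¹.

6.25e+10 kJ/mol

The nucleus contains 32 protons and 74 − 32 = 42 neutrons.
Σm = 32·m_p + 42·m_n = 32.2336 + 42.3654 = 74.5990 amu
Δm = 74.5990 − 73.90362 = 0.69538 amu
E_B = 0.69538 × 931.5 = 647.746 MeV
Per nucleus in joules: 647.746 MeV × 1.602e-13 J/MeV = 1.0377e-10 J
Per mole: 1.0377e-10 J × 6.022e23 mol⁻¹ = 6.2490e+13 J/mol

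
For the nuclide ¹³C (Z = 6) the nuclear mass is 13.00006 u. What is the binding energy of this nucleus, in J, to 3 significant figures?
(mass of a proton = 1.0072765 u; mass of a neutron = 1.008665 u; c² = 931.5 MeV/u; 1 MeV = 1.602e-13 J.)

1.56e-11 J

Z = 6, so N = A − Z = 13 − 6 = 7.
Mass of separated nucleons = 6(1.0072765) + 7(1.008665) = 6.0436590 + 7.060655 = 13.1043140 u
Δm = 13.1043140 − 13.00006 = 0.1042540 u
Binding energy = Δm·c² = 0.1042540 × 931.5 MeV/u = 97.1126 MeV
In joules: 97.1126 MeV × 1.602e-13 J/MeV = 1.5557e-11 J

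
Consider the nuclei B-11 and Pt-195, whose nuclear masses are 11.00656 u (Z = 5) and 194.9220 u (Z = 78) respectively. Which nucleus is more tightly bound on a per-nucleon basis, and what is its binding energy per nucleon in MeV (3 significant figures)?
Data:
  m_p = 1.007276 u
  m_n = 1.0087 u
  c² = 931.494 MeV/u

Pt-195; 7.95 MeV/nucleon

B-11: Σm = 5(1.007276) + 6(1.0087) = 11.088580 u; Δm = 0.082020 u; E_B = 76.401 MeV; E_B/A = 6.946 MeV
Pt-195: Σm = 78(1.007276) + 117(1.0087) = 196.585428 u; Δm = 1.663428 u; E_B = 1549.5 MeV; E_B/A = 7.946 MeV
Pt-195 has the higher binding energy per nucleon, so it is the more tightly bound nucleus.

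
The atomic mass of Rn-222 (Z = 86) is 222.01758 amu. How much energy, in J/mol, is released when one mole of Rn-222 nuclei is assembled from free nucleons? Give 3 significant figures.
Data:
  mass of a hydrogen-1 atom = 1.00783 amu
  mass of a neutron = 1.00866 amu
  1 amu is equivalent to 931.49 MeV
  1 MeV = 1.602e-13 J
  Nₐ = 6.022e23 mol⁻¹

1.65e+14 J/mol

The nucleus contains 86 protons and 222 − 86 = 136 neutrons.
Total constituent mass: 86 × 1.00783 + 136 × 1.00866 = 223.85114 amu
Δm = 223.85114 − 222.01758 = 1.83356 amu
Binding energy = Δm·c² = 1.83356 × 931.49 MeV/amu = 1707.94 MeV
Per nucleus in joules: 1707.94 MeV × 1.602e-13 J/MeV = 2.7361e-10 J
Per mole: 2.7361e-10 J × 6.022e23 mol⁻¹ = 1.6477e+14 J/mol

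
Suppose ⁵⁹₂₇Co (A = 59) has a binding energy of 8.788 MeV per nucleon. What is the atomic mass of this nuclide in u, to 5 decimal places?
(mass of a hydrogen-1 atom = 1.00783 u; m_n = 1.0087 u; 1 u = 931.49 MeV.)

58.93318 u

Total binding energy = 59 × 8.788 = 518.492 MeV
Mass defect = 518.492 MeV / (931.49 MeV/u) = 0.5566265 u
Constituent mass = 27(1.00783) + 32(1.0087) = 59.48981 u
Atomic mass = 59.48981 − 0.5566265 = 58.9331835 u ≈ 58.93318 u (to 5 decimal places)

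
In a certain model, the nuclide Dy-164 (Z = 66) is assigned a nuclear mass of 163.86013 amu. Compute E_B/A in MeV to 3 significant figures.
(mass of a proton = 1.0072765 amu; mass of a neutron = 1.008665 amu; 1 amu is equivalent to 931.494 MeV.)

The nucleus contains 66 protons and 164 − 66 = 98 neutrons.
Σm = 66·m_p + 98·m_n = 66.4802490 + 98.849170 = 165.3294190 amu
The mass defect is 165.3294190 − 163.86013 = 1.4692890 amu.
Converting to energy: 1.4692890 amu × 931.494 MeV/amu = 1368.63 MeV
BE/A = 1368.63 MeV / 164 = 8.345 MeV/nucleon

8.35 MeV/nucleon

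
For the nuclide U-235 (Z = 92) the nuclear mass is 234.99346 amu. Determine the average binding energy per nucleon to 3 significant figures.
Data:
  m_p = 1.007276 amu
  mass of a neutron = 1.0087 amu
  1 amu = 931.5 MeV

7.61 MeV/nucleon

Mass of separated nucleons = 92(1.007276) + 143(1.0087) = 92.669392 + 144.2441 = 236.913492 amu
Mass defect Δm = 236.913492 − 234.99346 = 1.920032 amu
Converting to energy: 1.920032 amu × 931.5 MeV/amu = 1788.51 MeV
Per nucleon: 1788.51 / 235 = 7.611 MeV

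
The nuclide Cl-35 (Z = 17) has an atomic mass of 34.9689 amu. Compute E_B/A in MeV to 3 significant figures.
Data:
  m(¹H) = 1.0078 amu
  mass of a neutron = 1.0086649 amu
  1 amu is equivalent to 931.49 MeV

The nucleus contains 17 protons and 35 − 17 = 18 neutrons.
Total constituent mass: 17 × 1.0078 + 18 × 1.0086649 = 35.2885682 amu
Mass defect Δm = 35.2885682 − 34.9689 = 0.3196682 amu
E_B = 0.3196682 × 931.49 = 297.768 MeV
Dividing by A = 35 gives 8.508 MeV per nucleon.

8.51 MeV/nucleon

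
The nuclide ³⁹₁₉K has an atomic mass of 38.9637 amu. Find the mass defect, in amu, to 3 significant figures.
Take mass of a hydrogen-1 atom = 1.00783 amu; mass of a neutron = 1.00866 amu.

0.358 amu

Z = 19, so N = A − Z = 39 − 19 = 20.
Mass of separated nucleons = 19(1.00783) + 20(1.00866) = 19.14877 + 20.17320 = 39.32197 amu
Mass defect Δm = 39.32197 − 38.9637 = 0.35827 amu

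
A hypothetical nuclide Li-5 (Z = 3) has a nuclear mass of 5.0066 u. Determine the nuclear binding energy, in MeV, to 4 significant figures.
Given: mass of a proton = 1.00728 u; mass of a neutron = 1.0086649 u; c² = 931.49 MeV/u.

With 3 protons and 2 neutrons (A = 5):
Total constituent mass: 3 × 1.00728 + 2 × 1.0086649 = 5.0391698 u
The mass defect is 5.0391698 − 5.0066 = 0.0325698 u.
Converting to energy: 0.0325698 u × 931.49 MeV/u = 30.3384 MeV

30.34 MeV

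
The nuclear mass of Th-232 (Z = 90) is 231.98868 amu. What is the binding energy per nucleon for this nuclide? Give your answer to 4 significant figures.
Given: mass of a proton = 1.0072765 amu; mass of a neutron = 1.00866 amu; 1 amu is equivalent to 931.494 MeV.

Total constituent mass: 90 × 1.0072765 + 142 × 1.00866 = 233.8846050 amu
The mass defect is 233.8846050 − 231.98868 = 1.8959250 amu.
E_B = 1.8959250 × 931.494 = 1766.04 MeV
BE/A = 1766.04 MeV / 232 = 7.612 MeV/nucleon

7.612 MeV/nucleon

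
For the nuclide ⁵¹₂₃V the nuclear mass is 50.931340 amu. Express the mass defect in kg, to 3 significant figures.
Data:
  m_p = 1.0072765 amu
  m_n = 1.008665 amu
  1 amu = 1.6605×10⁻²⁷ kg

With 23 protons and 28 neutrons (A = 51):
Total constituent mass: 23 × 1.0072765 + 28 × 1.008665 = 51.4099795 amu
The mass defect is 51.4099795 − 50.931340 = 0.4786395 amu.
In SI units: 0.4786395 amu × 1.6605×10⁻²⁷ kg/amu = 7.9478e-28 kg

7.95e-28 kg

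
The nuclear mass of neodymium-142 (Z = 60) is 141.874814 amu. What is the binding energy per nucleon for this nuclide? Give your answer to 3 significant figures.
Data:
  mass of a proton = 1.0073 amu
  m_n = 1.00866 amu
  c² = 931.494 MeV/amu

8.35 MeV/nucleon

With 60 protons and 82 neutrons (A = 142):
Mass of separated nucleons = 60(1.0073) + 82(1.00866) = 60.4380 + 82.71012 = 143.14812 amu
Δm = 143.14812 − 141.874814 = 1.273306 amu
Binding energy = Δm·c² = 1.273306 × 931.494 MeV/amu = 1186.08 MeV
BE/A = 1186.08 MeV / 142 = 8.353 MeV/nucleon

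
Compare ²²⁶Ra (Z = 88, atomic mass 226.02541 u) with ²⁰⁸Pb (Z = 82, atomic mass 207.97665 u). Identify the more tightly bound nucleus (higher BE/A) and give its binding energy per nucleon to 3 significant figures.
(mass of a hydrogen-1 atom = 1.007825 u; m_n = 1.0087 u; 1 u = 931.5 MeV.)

²⁰⁸Pb; 7.89 MeV/nucleon

²²⁶Ra: Σm = 88(1.007825) + 138(1.0087) = 227.889200 u; Δm = 1.863790 u; E_B = 1736.1 MeV; E_B/A = 7.682 MeV
²⁰⁸Pb: Σm = 82(1.007825) + 126(1.0087) = 209.737850 u; Δm = 1.761200 u; E_B = 1640.56 MeV; E_B/A = 7.887 MeV
²⁰⁸Pb has the higher binding energy per nucleon, so it is the more tightly bound nucleus.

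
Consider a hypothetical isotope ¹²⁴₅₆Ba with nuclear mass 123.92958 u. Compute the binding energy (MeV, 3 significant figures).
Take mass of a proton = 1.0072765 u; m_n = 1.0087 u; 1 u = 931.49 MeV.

996 MeV

Mass of separated nucleons = 56(1.0072765) + 68(1.0087) = 56.4074840 + 68.5916 = 124.9990840 u
Mass defect Δm = 124.9990840 − 123.92958 = 1.0695040 u
Binding energy = Δm·c² = 1.0695040 × 931.49 MeV/u = 996.232 MeV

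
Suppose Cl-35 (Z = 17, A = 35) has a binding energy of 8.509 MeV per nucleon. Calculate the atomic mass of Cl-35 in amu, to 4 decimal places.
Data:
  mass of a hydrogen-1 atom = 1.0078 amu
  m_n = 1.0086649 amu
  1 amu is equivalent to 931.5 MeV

34.9689 amu

Total binding energy = 35 × 8.509 = 297.815 MeV
Mass defect = 297.815 MeV / (931.5 MeV/amu) = 0.319716 amu
Constituent mass = 17(1.0078) + 18(1.0086649) = 35.2885682 amu
Atomic mass = 35.2885682 − 0.319716 = 34.9688522 amu ≈ 34.9689 amu (to 4 decimal places)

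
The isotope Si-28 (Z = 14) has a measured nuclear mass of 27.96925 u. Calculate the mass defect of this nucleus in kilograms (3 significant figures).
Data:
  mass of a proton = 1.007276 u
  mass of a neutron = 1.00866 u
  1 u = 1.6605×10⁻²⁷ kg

4.22e-28 kg

Mass of separated nucleons = 14(1.007276) + 14(1.00866) = 14.101864 + 14.12124 = 28.223104 u
Δm = 28.223104 − 27.96925 = 0.253854 u
In SI units: 0.253854 u × 1.6605×10⁻²⁷ kg/u = 4.2152e-28 kg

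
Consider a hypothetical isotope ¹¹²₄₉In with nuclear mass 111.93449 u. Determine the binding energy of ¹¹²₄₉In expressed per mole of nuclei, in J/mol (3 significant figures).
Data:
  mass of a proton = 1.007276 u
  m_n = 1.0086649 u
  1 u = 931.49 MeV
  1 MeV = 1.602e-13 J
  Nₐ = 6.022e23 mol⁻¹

Σm = 49·m_p + 63·m_n = 49.356524 + 63.5458887 = 112.9024127 u
The mass defect is 112.9024127 − 111.93449 = 0.9679227 u.
E_B = 0.9679227 × 931.49 = 901.610 MeV
Per nucleus in joules: 901.610 MeV × 1.602e-13 J/MeV = 1.4444e-10 J
Per mole: 1.4444e-10 J × 6.022e23 mol⁻¹ = 8.6982e+13 J/mol

8.70e+13 J/mol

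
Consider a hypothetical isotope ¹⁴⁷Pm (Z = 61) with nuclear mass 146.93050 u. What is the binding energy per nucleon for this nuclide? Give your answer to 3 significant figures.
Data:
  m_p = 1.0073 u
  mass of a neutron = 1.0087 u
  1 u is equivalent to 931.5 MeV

Σm = 61·m_p + 86·m_n = 61.4453 + 86.7482 = 148.1935 u
Δm = 148.1935 − 146.93050 = 1.26300 u
Converting to energy: 1.26300 u × 931.5 MeV/u = 1176.48 MeV
Dividing by A = 147 gives 8.003 MeV per nucleon.

8.00 MeV/nucleon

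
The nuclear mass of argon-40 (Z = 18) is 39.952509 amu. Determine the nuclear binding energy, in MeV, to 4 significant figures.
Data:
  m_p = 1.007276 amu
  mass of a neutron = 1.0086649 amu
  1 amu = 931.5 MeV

343.8 MeV

The nucleus contains 18 protons and 40 − 18 = 22 neutrons.
Total constituent mass: 18 × 1.007276 + 22 × 1.0086649 = 40.3215958 amu
Δm = 40.3215958 − 39.952509 = 0.3690868 amu
Binding energy = Δm·c² = 0.3690868 × 931.5 MeV/amu = 343.804 MeV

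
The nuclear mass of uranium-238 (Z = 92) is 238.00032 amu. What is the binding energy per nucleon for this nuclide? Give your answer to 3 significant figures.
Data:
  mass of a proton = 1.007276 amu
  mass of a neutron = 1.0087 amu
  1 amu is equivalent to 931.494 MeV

7.59 MeV/nucleon

Mass of separated nucleons = 92(1.007276) + 146(1.0087) = 92.669392 + 147.2702 = 239.939592 amu
Δm = 239.939592 − 238.00032 = 1.939272 amu
Converting to energy: 1.939272 amu × 931.494 MeV/amu = 1806.42 MeV
Dividing by A = 238 gives 7.590 MeV per nucleon.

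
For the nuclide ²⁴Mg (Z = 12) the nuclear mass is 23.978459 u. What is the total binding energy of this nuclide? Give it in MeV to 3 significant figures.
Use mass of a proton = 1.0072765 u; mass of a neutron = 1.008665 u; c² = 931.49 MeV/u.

198 MeV

Total constituent mass: 12 × 1.0072765 + 12 × 1.008665 = 24.1912980 u
Δm = 24.1912980 − 23.978459 = 0.2128390 u
E_B = 0.2128390 × 931.49 = 198.257 MeV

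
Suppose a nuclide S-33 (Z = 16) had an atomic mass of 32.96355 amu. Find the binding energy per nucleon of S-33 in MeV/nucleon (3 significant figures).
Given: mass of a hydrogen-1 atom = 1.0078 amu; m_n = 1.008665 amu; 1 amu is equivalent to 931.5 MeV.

8.71 MeV/nucleon

Mass of separated nucleons = 16(1.0078) + 17(1.008665) = 16.1248 + 17.147305 = 33.272105 amu
Mass defect Δm = 33.272105 − 32.96355 = 0.308555 amu
Converting to energy: 0.308555 amu × 931.5 MeV/amu = 287.419 MeV
Dividing by A = 33 gives 8.710 MeV per nucleon.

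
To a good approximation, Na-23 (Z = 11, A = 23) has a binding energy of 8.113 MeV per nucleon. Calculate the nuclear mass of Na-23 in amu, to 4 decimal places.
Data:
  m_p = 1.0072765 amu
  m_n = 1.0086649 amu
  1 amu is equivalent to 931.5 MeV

Total binding energy = 23 × 8.113 = 186.599 MeV
Mass defect = 186.599 MeV / (931.5 MeV/amu) = 0.200321 amu
Constituent mass = 11(1.0072765) + 12(1.0086649) = 23.1840203 amu
Nuclear mass = 23.1840203 − 0.200321 = 22.9836993 amu ≈ 22.9837 amu (to 4 decimal places)

22.9837 amu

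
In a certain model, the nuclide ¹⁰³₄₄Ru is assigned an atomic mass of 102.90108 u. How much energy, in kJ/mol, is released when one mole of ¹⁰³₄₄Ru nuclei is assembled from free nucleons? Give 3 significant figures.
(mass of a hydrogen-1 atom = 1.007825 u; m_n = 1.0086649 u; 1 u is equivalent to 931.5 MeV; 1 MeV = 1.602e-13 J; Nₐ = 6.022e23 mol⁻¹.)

8.58e+10 kJ/mol

With 44 protons and 59 neutrons (A = 103):
Σm = 44·m(¹H) + 59·m_n = 44.344300 + 59.5112291 = 103.8555291 u
Mass defect Δm = 103.8555291 − 102.90108 = 0.9544491 u
Converting to energy: 0.9544491 u × 931.5 MeV/u = 889.069 MeV
Per nucleus in joules: 889.069 MeV × 1.602e-13 J/MeV = 1.4243e-10 J
Per mole: 1.4243e-10 J × 6.022e23 mol⁻¹ = 8.5771e+13 J/mol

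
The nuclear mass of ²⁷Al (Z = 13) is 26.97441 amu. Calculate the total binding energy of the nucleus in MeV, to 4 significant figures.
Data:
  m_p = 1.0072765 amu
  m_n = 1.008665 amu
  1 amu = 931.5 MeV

The nucleus contains 13 protons and 27 − 13 = 14 neutrons.
Σm = 13·m_p + 14·m_n = 13.0945945 + 14.121310 = 27.2159045 amu
The mass defect is 27.2159045 − 26.97441 = 0.2414945 amu.
E_B = 0.2414945 × 931.5 = 224.952 MeV

225.0 MeV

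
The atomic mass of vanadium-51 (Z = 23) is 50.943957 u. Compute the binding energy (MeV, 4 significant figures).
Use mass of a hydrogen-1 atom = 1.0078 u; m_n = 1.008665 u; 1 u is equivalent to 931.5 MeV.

Mass of separated nucleons = 23(1.0078) + 28(1.008665) = 23.1794 + 28.242620 = 51.422020 u
Δm = 51.422020 − 50.943957 = 0.478063 u
Converting to energy: 0.478063 u × 931.5 MeV/u = 445.316 MeV

445.3 MeV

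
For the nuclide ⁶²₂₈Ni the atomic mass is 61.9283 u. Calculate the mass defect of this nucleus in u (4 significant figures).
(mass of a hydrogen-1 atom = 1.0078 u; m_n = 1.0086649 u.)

0.5847 u

Σm = 28·m(¹H) + 34·m_n = 28.2184 + 34.2946066 = 62.5130066 u
Mass defect Δm = 62.5130066 − 61.9283 = 0.5847066 u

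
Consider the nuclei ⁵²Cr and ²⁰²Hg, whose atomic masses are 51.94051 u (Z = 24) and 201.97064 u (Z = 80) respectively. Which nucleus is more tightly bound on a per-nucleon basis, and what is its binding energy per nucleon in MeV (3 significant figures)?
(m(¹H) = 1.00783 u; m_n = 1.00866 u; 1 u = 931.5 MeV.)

⁵²Cr: Σm = 24(1.00783) + 28(1.00866) = 52.43040 u; Δm = 0.48989 u; E_B = 456.33 MeV; E_B/A = 8.776 MeV
²⁰²Hg: Σm = 80(1.00783) + 122(1.00866) = 203.68292 u; Δm = 1.71228 u; E_B = 1595.0 MeV; E_B/A = 7.896 MeV
⁵²Cr has the higher binding energy per nucleon, so it is the more tightly bound nucleus.

⁵²Cr; 8.78 MeV/nucleon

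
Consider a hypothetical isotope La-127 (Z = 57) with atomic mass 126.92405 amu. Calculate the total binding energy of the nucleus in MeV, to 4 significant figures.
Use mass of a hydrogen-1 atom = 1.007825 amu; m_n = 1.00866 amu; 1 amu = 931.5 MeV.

Z = 57, so N = A − Z = 127 − 57 = 70.
Σm = 57·m(¹H) + 70·m_n = 57.446025 + 70.60620 = 128.052225 amu
Mass defect Δm = 128.052225 − 126.92405 = 1.128175 amu
E_B = 1.128175 × 931.5 = 1050.90 MeV

1051 MeV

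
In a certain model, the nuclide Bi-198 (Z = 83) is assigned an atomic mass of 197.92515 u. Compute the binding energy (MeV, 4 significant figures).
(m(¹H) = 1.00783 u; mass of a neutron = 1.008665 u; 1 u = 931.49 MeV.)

The nucleus contains 83 protons and 198 − 83 = 115 neutrons.
Mass of separated nucleons = 83(1.00783) + 115(1.008665) = 83.64989 + 115.996475 = 199.646365 u
Mass defect Δm = 199.646365 − 197.92515 = 1.721215 u
Converting to energy: 1.721215 u × 931.49 MeV/u = 1603.29 MeV

1603 MeV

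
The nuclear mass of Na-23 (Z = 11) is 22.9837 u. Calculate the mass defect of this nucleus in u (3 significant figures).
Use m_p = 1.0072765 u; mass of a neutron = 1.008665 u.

Σm = 11·m_p + 12·m_n = 11.0800415 + 12.103980 = 23.1840215 u
Δm = 23.1840215 − 22.9837 = 0.2003215 u

0.200 u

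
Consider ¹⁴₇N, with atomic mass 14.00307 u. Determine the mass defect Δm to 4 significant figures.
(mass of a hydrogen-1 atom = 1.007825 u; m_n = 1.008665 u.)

0.1124 u

With 7 protons and 7 neutrons (A = 14):
Mass of separated nucleons = 7(1.007825) + 7(1.008665) = 7.054775 + 7.060655 = 14.115430 u
Mass defect Δm = 14.115430 − 14.00307 = 0.112360 u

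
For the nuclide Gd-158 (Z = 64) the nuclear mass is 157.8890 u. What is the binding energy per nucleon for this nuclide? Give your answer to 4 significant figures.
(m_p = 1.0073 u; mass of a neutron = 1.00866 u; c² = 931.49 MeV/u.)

Z = 64, so N = A − Z = 158 − 64 = 94.
Total constituent mass: 64 × 1.0073 + 94 × 1.00866 = 159.28124 u
Mass defect Δm = 159.28124 − 157.8890 = 1.39224 u
Converting to energy: 1.39224 u × 931.49 MeV/u = 1296.86 MeV
Dividing by A = 158 gives 8.208 MeV per nucleon.

8.208 MeV/nucleon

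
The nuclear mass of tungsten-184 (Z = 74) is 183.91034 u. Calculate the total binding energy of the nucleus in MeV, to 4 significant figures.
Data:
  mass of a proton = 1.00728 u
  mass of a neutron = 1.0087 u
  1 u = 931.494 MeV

Total constituent mass: 74 × 1.00728 + 110 × 1.0087 = 185.49572 u
Mass defect Δm = 185.49572 − 183.91034 = 1.58538 u
E_B = 1.58538 × 931.494 = 1476.77 MeV

1477 MeV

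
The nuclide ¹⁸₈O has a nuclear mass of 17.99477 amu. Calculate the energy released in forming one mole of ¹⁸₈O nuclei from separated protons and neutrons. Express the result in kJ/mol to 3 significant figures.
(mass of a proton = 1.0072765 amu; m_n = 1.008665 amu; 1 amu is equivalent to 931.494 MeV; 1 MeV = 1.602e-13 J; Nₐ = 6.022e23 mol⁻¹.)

1.35e+10 kJ/mol

The nucleus contains 8 protons and 18 − 8 = 10 neutrons.
Mass of separated nucleons = 8(1.0072765) + 10(1.008665) = 8.0582120 + 10.086650 = 18.1448620 amu
Δm = 18.1448620 − 17.99477 = 0.1500920 amu
Binding energy = Δm·c² = 0.1500920 × 931.494 MeV/amu = 139.810 MeV
Per nucleus in joules: 139.810 MeV × 1.602e-13 J/MeV = 2.2398e-11 J
Per mole: 2.2398e-11 J × 6.022e23 mol⁻¹ = 1.3488e+13 J/mol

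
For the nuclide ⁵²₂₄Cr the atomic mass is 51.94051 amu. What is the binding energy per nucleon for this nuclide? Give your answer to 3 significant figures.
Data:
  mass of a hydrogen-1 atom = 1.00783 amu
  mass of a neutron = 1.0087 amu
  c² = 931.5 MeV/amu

8.80 MeV/nucleon

Z = 24, so N = A − Z = 52 − 24 = 28.
Mass of separated nucleons = 24(1.00783) + 28(1.0087) = 24.18792 + 28.2436 = 52.43152 amu
Δm = 52.43152 − 51.94051 = 0.49101 amu
Converting to energy: 0.49101 amu × 931.5 MeV/amu = 457.376 MeV
BE/A = 457.376 MeV / 52 = 8.796 MeV/nucleon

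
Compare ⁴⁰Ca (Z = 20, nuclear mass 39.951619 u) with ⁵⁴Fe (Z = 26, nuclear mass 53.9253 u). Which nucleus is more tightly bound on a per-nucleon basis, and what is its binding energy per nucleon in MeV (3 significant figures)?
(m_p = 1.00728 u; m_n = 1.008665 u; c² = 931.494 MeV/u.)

⁵⁴Fe; 8.74 MeV/nucleon

⁴⁰Ca: Σm = 20(1.00728) + 20(1.008665) = 40.318900 u; Δm = 0.367281 u; E_B = 342.12 MeV; E_B/A = 8.553 MeV
⁵⁴Fe: Σm = 26(1.00728) + 28(1.008665) = 54.431900 u; Δm = 0.506600 u; E_B = 471.89 MeV; E_B/A = 8.739 MeV
⁵⁴Fe has the higher binding energy per nucleon, so it is the more tightly bound nucleus.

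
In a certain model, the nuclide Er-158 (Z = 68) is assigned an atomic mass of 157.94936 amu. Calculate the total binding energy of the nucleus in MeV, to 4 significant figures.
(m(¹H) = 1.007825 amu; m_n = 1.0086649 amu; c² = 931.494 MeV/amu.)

Σm = 68·m(¹H) + 90·m_n = 68.532100 + 90.7798410 = 159.3119410 amu
Δm = 159.3119410 − 157.94936 = 1.3625810 amu
E_B = 1.3625810 × 931.494 = 1269.24 MeV

1269 MeV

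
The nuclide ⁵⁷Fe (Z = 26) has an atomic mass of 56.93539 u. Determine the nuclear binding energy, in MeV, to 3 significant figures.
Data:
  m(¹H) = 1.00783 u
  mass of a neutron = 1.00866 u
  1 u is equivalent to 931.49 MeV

With 26 protons and 31 neutrons (A = 57):
Total constituent mass: 26 × 1.00783 + 31 × 1.00866 = 57.47204 u
Δm = 57.47204 − 56.93539 = 0.53665 u
Binding energy = Δm·c² = 0.53665 × 931.49 MeV/u = 499.884 MeV

500 MeV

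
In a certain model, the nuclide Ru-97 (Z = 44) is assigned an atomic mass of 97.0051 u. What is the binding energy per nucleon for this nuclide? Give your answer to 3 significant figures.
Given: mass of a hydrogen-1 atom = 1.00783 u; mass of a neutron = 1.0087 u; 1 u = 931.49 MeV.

Σm = 44·m(¹H) + 53·m_n = 44.34452 + 53.4611 = 97.80562 u
Mass defect Δm = 97.80562 − 97.0051 = 0.80052 u
Converting to energy: 0.80052 u × 931.49 MeV/u = 745.676 MeV
BE/A = 745.676 MeV / 97 = 7.687 MeV/nucleon

7.69 MeV/nucleon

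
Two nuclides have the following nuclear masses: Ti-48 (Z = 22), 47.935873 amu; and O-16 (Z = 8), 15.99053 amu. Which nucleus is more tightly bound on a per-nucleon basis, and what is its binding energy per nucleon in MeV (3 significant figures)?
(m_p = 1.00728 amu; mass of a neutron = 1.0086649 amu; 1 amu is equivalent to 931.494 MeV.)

Ti-48; 8.72 MeV/nucleon

Ti-48: Σm = 22(1.00728) + 26(1.0086649) = 48.3854474 amu; Δm = 0.4495744 amu; E_B = 418.7759 MeV; E_B/A = 8.724 MeV
O-16: Σm = 8(1.00728) + 8(1.0086649) = 16.1275592 amu; Δm = 0.1370292 amu; E_B = 127.64 MeV; E_B/A = 7.978 MeV
Ti-48 has the higher binding energy per nucleon, so it is the more tightly bound nucleus.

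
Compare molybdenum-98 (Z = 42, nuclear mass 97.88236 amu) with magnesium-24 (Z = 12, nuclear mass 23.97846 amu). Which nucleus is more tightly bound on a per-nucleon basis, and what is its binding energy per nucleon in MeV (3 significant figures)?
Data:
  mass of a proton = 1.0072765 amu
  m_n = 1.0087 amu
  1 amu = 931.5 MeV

molybdenum-98: Σm = 42(1.0072765) + 56(1.0087) = 98.7928130 amu; Δm = 0.9104530 amu; E_B = 848.09 MeV; E_B/A = 8.654 MeV
magnesium-24: Σm = 12(1.0072765) + 12(1.0087) = 24.1917180 amu; Δm = 0.2132580 amu; E_B = 198.65 MeV; E_B/A = 8.277 MeV
molybdenum-98 has the higher binding energy per nucleon, so it is the more tightly bound nucleus.

molybdenum-98; 8.65 MeV/nucleon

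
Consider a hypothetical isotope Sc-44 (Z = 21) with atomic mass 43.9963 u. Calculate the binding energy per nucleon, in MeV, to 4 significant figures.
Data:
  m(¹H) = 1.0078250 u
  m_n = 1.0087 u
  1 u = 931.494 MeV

Mass of separated nucleons = 21(1.0078250) + 23(1.0087) = 21.1643250 + 23.2001 = 44.3644250 u
The mass defect is 44.3644250 − 43.9963 = 0.3681250 u.
Binding energy = Δm·c² = 0.3681250 × 931.494 MeV/u = 342.906 MeV
BE/A = 342.906 MeV / 44 = 7.793 MeV/nucleon

7.793 MeV/nucleon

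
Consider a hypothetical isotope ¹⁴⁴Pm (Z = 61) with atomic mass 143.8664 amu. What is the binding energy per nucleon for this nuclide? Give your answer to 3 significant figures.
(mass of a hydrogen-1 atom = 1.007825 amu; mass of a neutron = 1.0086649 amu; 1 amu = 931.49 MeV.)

8.60 MeV/nucleon

The nucleus contains 61 protons and 144 − 61 = 83 neutrons.
Mass of separated nucleons = 61(1.007825) + 83(1.0086649) = 61.477325 + 83.7191867 = 145.1965117 amu
Mass defect Δm = 145.1965117 − 143.8664 = 1.3301117 amu
Binding energy = Δm·c² = 1.3301117 × 931.49 MeV/amu = 1238.99 MeV
Per nucleon: 1238.99 / 144 = 8.604 MeV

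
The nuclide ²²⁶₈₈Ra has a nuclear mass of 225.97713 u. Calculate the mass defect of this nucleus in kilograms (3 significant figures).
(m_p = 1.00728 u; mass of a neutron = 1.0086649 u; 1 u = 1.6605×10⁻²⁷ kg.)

3.09e-27 kg

Σm = 88·m_p + 138·m_n = 88.64064 + 139.1957562 = 227.8363962 u
Mass defect Δm = 227.8363962 − 225.97713 = 1.8592662 u
In SI units: 1.8592662 u × 1.6605×10⁻²⁷ kg/u = 3.0873e-27 kg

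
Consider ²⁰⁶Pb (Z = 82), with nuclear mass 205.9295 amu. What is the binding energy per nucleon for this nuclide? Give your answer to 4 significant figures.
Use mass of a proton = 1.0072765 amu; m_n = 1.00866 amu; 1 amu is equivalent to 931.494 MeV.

Z = 82, so N = A − Z = 206 − 82 = 124.
Σm = 82·m_p + 124·m_n = 82.5966730 + 125.07384 = 207.6705130 amu
Mass defect Δm = 207.6705130 − 205.9295 = 1.7410130 amu
Converting to energy: 1.7410130 amu × 931.494 MeV/amu = 1621.74 MeV
Per nucleon: 1621.74 / 206 = 7.873 MeV

7.873 MeV/nucleon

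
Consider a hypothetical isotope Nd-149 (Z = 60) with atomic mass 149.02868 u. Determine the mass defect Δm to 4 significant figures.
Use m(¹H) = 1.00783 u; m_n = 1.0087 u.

The nucleus contains 60 protons and 149 − 60 = 89 neutrons.
Mass of separated nucleons = 60(1.00783) + 89(1.0087) = 60.46980 + 89.7743 = 150.24410 u
Mass defect Δm = 150.24410 − 149.02868 = 1.21542 u

1.215 u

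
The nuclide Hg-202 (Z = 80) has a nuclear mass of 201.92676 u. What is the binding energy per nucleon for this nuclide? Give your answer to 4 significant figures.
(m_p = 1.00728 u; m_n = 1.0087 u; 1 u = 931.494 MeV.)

7.918 MeV/nucleon

Mass of separated nucleons = 80(1.00728) + 122(1.0087) = 80.58240 + 123.0614 = 203.64380 u
Mass defect Δm = 203.64380 − 201.92676 = 1.71704 u
Converting to energy: 1.71704 u × 931.494 MeV/u = 1599.41 MeV
BE/A = 1599.41 MeV / 202 = 7.918 MeV/nucleon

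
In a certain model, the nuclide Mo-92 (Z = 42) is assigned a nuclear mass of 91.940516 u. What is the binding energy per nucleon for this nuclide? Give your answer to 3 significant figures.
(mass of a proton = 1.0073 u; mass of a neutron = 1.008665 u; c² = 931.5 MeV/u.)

8.09 MeV/nucleon

The nucleus contains 42 protons and 92 − 42 = 50 neutrons.
Σm = 42·m_p + 50·m_n = 42.3066 + 50.433250 = 92.739850 u
Mass defect Δm = 92.739850 − 91.940516 = 0.799334 u
Binding energy = Δm·c² = 0.799334 × 931.5 MeV/u = 744.580 MeV
BE/A = 744.580 MeV / 92 = 8.093 MeV/nucleon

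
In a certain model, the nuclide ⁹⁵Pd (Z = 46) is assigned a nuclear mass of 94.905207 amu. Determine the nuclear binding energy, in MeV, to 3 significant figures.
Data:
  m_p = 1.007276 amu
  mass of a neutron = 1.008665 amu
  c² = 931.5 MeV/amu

796 MeV

Z = 46, so N = A − Z = 95 − 46 = 49.
Σm = 46·m_p + 49·m_n = 46.334696 + 49.424585 = 95.759281 amu
The mass defect is 95.759281 − 94.905207 = 0.854074 amu.
Binding energy = Δm·c² = 0.854074 × 931.5 MeV/amu = 795.570 MeV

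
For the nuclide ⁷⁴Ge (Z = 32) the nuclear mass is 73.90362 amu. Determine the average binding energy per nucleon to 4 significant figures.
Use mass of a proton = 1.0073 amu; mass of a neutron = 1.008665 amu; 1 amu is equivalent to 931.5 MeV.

8.735 MeV/nucleon

Total constituent mass: 32 × 1.0073 + 42 × 1.008665 = 74.597530 amu
The mass defect is 74.597530 − 73.90362 = 0.693910 amu.
E_B = 0.693910 × 931.5 = 646.377 MeV
BE/A = 646.377 MeV / 74 = 8.735 MeV/nucleon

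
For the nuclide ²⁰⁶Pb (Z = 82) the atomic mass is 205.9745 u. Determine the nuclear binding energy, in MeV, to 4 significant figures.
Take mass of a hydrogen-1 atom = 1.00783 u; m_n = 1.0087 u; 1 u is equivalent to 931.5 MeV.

The nucleus contains 82 protons and 206 − 82 = 124 neutrons.
Σm = 82·m(¹H) + 124·m_n = 82.64206 + 125.0788 = 207.72086 u
Δm = 207.72086 − 205.9745 = 1.74636 u
E_B = 1.74636 × 931.5 = 1626.73 MeV

1627 MeV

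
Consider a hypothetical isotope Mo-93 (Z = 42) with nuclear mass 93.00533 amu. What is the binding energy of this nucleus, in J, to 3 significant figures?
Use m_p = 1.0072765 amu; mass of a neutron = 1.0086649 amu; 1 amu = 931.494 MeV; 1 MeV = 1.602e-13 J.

With 42 protons and 51 neutrons (A = 93):
Σm = 42·m_p + 51·m_n = 42.3056130 + 51.4419099 = 93.7475229 amu
The mass defect is 93.7475229 − 93.00533 = 0.7421929 amu.
Binding energy = Δm·c² = 0.7421929 × 931.494 MeV/amu = 691.348 MeV
In joules: 691.348 MeV × 1.602e-13 J/MeV = 1.1075e-10 J

1.11e-10 J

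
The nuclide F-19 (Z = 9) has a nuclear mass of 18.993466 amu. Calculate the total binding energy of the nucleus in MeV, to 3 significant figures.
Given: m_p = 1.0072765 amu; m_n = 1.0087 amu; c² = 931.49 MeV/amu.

The nucleus contains 9 protons and 19 − 9 = 10 neutrons.
Mass of separated nucleons = 9(1.0072765) + 10(1.0087) = 9.0654885 + 10.0870 = 19.1524885 amu
Δm = 19.1524885 − 18.993466 = 0.1590225 amu
Converting to energy: 0.1590225 amu × 931.49 MeV/amu = 148.128 MeV

148 MeV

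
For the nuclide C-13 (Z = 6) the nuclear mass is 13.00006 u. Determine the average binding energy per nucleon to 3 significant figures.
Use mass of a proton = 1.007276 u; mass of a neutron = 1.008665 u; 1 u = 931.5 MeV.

7.47 MeV/nucleon

With 6 protons and 7 neutrons (A = 13):
Mass of separated nucleons = 6(1.007276) + 7(1.008665) = 6.043656 + 7.060655 = 13.104311 u
Mass defect Δm = 13.104311 − 13.00006 = 0.104251 u
Binding energy = Δm·c² = 0.104251 × 931.5 MeV/u = 97.1098 MeV
Dividing by A = 13 gives 7.470 MeV per nucleon.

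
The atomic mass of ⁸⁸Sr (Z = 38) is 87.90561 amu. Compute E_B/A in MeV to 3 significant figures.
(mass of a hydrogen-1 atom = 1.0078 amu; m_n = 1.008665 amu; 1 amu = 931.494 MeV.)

8.72 MeV/nucleon

Total constituent mass: 38 × 1.0078 + 50 × 1.008665 = 88.729650 amu
Mass defect Δm = 88.729650 − 87.90561 = 0.824040 amu
Binding energy = Δm·c² = 0.824040 × 931.494 MeV/amu = 767.588 MeV
BE/A = 767.588 MeV / 88 = 8.723 MeV/nucleon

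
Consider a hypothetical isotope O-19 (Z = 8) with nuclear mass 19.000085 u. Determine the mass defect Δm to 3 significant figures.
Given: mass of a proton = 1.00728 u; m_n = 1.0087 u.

0.154 u

Σm = 8·m_p + 11·m_n = 8.05824 + 11.0957 = 19.15394 u
Mass defect Δm = 19.15394 − 19.000085 = 0.153855 u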